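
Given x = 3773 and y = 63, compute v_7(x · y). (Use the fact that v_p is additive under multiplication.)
v_7(237699) = 4

v_p(x) = 3 (factor: 3773 = 7^3 · 11); v_p(y) = 1 (factor: 63 = 7^1 · 9). Additivity: v_p(xy) = v_p(x) + v_p(y) = 3 + 1 = 4. (Direct check: xy = 237699 = 7^4 · (99).)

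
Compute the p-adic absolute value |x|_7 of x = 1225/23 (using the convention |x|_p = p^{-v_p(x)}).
|1225/23|_7 = 1/49

Step 1 — compute v_7(x) by factoring powers of 7 out of the numerator and denominator: v_7(1225/23) = 2. Step 2 — apply |x|_p = p^{-v_p(x)} = 7^{-2} = 1/49.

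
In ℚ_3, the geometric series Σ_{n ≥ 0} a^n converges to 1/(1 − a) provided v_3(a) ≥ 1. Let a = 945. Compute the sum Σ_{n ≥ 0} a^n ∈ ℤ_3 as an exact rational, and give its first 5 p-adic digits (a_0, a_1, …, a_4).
Σ a^n = 1/(1 − a) = -1/944;  first 5 digits = (1, 0, 0, 2, 2)

v_3(a) = 3 ≥ 1, so the series converges in ℤ_3 to 1/(1 − a) = 1/(1 − 945) = -1/944. Expand this rational in ℤ_3: compute digits iteratively via d_i = x_i mod 3, x_{i+1} = (x_i − d_i)/3. The first 5 digits are (1, 0, 0, 2, 2).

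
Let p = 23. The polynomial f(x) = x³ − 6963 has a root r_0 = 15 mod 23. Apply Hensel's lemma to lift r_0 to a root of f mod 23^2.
r_1 = 199 (mod 529)

Hensel: r_{i+1} = r_i − f(r_i)/f′(r_i) mod 23^{i+2}, where f′(x) = 3x². Iterate:
  r_0 = 15 (mod 23)
  r_1 = 199 (mod 529)
Final: r = 199 with f(r) ≡ 0 mod 23^2.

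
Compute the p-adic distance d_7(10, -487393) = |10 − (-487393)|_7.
d_7(10, -487393) = 1/16807

Step 1 — x − y = 10 − (-487393) = 487403. Step 2 — v_7(487403) = 5 (factor: 487403 = (7^5 · 29); the sign does not affect v_p). Step 3 — |x − y|_7 = 7^{-5} = 1/16807.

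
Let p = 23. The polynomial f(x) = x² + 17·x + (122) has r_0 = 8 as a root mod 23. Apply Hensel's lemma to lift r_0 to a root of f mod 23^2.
r_1 = 399 (mod 529)

Hensel: r_{i+1} = r_i − f(r_i)·(f′(r_i))^{-1} mod 23^{i+2}, f′(x) = 2x + 17. Iterate:
  r_0 = 8 (mod 23)
  r_1 = 399 (mod 529)
Final: r = 399 satisfies f(r) ≡ 0 mod 23^2.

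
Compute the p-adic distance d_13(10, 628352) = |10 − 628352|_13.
d_13(10, 628352) = 1/28561

Step 1 — x − y = 10 − 628352 = -628342. Step 2 — v_13(-628342) = 4 (factor: -628342 = −(13^4 · 22); the sign does not affect v_p). Step 3 — |x − y|_13 = 13^{-4} = 1/28561.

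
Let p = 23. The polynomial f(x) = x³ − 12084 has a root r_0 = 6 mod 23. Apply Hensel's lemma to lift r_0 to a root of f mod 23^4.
r_3 = 252684 (mod 279841)

Hensel: r_{i+1} = r_i − f(r_i)/f′(r_i) mod 23^{i+2}, where f′(x) = 3x². Iterate:
  r_0 = 6 (mod 23)
  r_1 = 351 (mod 529)
  r_2 = 9344 (mod 12167)
  r_3 = 252684 (mod 279841)
Final: r = 252684 with f(r) ≡ 0 mod 23^4.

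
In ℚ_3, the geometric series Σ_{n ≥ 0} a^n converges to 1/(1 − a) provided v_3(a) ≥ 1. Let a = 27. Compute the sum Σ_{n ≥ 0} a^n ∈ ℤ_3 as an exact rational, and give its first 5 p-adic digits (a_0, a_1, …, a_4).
Σ a^n = 1/(1 − a) = -1/26;  first 5 digits = (1, 0, 0, 1, 0)

v_3(a) = 3 ≥ 1, so the series converges in ℤ_3 to 1/(1 − a) = 1/(1 − 27) = -1/26. Expand this rational in ℤ_3: compute digits iteratively via d_i = x_i mod 3, x_{i+1} = (x_i − d_i)/3. The first 5 digits are (1, 0, 0, 1, 0).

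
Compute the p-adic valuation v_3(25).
v_3(25) = 0

v_3(n) is the largest exponent k such that 3^k divides n. Factor out: 25 = 3^0 · 25. (Sign doesn't affect v_p.) So v_3(25) = 0.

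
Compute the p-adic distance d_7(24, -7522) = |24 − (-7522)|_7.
d_7(24, -7522) = 1/343

Step 1 — x − y = 24 − (-7522) = 7546. Step 2 — v_7(7546) = 3 (factor: 7546 = (7^3 · 22); the sign does not affect v_p). Step 3 — |x − y|_7 = 7^{-3} = 1/343.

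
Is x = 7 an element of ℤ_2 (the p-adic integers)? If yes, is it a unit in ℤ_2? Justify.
x ∈ ℤ_2^× (unit); v_2(x) = 0

ℤ_2 = {x ∈ ℚ_2 : v_2(x) ≥ 0} and ℤ_2^× = {x ∈ ℤ_2 : v_2(x) = 0}. Here v_2(7) = v_2(num) − v_2(den) = 0; compare against these criteria.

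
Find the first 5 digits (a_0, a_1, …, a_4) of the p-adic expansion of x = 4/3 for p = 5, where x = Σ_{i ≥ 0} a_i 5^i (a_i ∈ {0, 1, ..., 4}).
(a_0, …, a_4) = (3, 3, 1, 3, 1)

v_5(4/3) = 0 (numerator and denominator both coprime to 5), so x ∈ ℤ_5^×. Compute digits iteratively via a_i = x_i mod 5, x_{i+1} = (x_i − a_i)/5, with x_0 = x:
  x_0 = 4/3;  a_0 = 3;  x_1 = (x_0 − 3)/5 = -1/3
  x_1 = -1/3;  a_1 = 3;  x_2 = (x_1 − 3)/5 = -2/3
  x_2 = -2/3;  a_2 = 1;  x_3 = (x_2 − 1)/5 = -1/3
  x_3 = -1/3;  a_3 = 3;  x_4 = (x_3 − 3)/5 = -2/3
  x_4 = -2/3;  a_4 = 1;  x_5 = (x_4 − 1)/5 = -1/3
Digits: (3, 3, 1, 3, 1).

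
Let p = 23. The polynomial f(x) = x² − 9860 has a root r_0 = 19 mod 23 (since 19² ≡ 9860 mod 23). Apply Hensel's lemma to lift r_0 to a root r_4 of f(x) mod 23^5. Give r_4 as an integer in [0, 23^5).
r_4 = 1672786 (mod 6436343)

Hensel's recurrence: r_{i+1} = r_i − f(r_i)·(f′(r_i))^{-1} mod 23^{i+2}, with f′(x) = 2x. Iterate:
  r_0 = 19 (mod 23)
  r_1 = 88 (mod 529)
  r_2 = 5907 (mod 12167)
  r_3 = 273581 (mod 279841)
  r_4 = 1672786 (mod 6436343)
Final: r_4 = 1672786, and one checks f(r_4) ≡ 0 mod 23^5.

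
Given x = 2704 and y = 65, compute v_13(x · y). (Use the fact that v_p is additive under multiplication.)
v_13(175760) = 3

v_p(x) = 2 (factor: 2704 = 13^2 · 16); v_p(y) = 1 (factor: 65 = 13^1 · 5). Additivity: v_p(xy) = v_p(x) + v_p(y) = 2 + 1 = 3. (Direct check: xy = 175760 = 13^3 · (80).)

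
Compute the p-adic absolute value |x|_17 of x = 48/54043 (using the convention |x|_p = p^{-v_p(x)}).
|48/54043|_17 = 4913

Step 1 — compute v_17(x) by factoring powers of 17 out of the numerator and denominator: v_17(48/54043) = -3. Step 2 — apply |x|_p = p^{-v_p(x)} = 17^{3} = 4913.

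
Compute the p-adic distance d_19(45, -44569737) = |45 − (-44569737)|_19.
d_19(45, -44569737) = 1/2476099

Step 1 — x − y = 45 − (-44569737) = 44569782. Step 2 — v_19(44569782) = 5 (factor: 44569782 = (19^5 · 18); the sign does not affect v_p). Step 3 — |x − y|_19 = 19^{-5} = 1/2476099.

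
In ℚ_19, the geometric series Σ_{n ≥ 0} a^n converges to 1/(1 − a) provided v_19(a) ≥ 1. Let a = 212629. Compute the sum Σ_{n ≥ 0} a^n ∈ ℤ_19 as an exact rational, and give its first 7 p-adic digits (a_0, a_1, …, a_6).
Σ a^n = 1/(1 − a) = -1/212628;  first 7 digits = (1, 0, 0, 12, 1, 0, 11)

v_19(a) = 3 ≥ 1, so the series converges in ℤ_19 to 1/(1 − a) = 1/(1 − 212629) = -1/212628. Expand this rational in ℤ_19: compute digits iteratively via d_i = x_i mod 19, x_{i+1} = (x_i − d_i)/19. The first 7 digits are (1, 0, 0, 12, 1, 0, 11).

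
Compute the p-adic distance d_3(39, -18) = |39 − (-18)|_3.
d_3(39, -18) = 1/3

Step 1 — x − y = 39 − (-18) = 57. Step 2 — v_3(57) = 1 (factor: 57 = (3^1 · 19); the sign does not affect v_p). Step 3 — |x − y|_3 = 3^{-1} = 1/3.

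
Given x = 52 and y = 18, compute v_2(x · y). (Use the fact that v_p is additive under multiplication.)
v_2(936) = 3

v_p(x) = 2 (factor: 52 = 2^2 · 13); v_p(y) = 1 (factor: 18 = 2^1 · 9). Additivity: v_p(xy) = v_p(x) + v_p(y) = 2 + 1 = 3. (Direct check: xy = 936 = 2^3 · (117).)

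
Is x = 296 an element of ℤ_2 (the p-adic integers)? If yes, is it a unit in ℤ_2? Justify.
x ∈ ℤ_2 but not a unit; v_2(x) = 3 > 0

ℤ_2 = {x ∈ ℚ_2 : v_2(x) ≥ 0} and ℤ_2^× = {x ∈ ℤ_2 : v_2(x) = 0}. Here v_2(296) = v_2(num) − v_2(den) = 3; compare against these criteria.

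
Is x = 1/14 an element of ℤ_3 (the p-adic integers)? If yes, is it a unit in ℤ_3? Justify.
x ∈ ℤ_3^× (unit); v_3(x) = 0

ℤ_3 = {x ∈ ℚ_3 : v_3(x) ≥ 0} and ℤ_3^× = {x ∈ ℤ_3 : v_3(x) = 0}. Here v_3(1/14) = v_3(num) − v_3(den) = 0; compare against these criteria.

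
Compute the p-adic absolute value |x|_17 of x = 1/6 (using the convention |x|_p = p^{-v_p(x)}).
|1/6|_17 = 1

Step 1 — compute v_17(x) by factoring powers of 17 out of the numerator and denominator: v_17(1/6) = 0. Step 2 — apply |x|_p = p^{-v_p(x)} = 17^{0} = 1.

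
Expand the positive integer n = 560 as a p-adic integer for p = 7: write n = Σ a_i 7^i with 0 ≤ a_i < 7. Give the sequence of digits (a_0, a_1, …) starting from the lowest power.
(a_0, a_1, …) = (0, 3, 4, 1)

Repeated division by 7 gives the digits low-to-high: 560 = 3·7^1 + 4·7^2 + 1·7^3. Digit sequence: (0, 3, 4, 1).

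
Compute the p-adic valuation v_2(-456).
v_2(-456) = 3

v_2(n) is the largest exponent k such that 2^k divides n. Factor out: -456 = -2^3 · 57. (Sign doesn't affect v_p.) So v_2(-456) = 3.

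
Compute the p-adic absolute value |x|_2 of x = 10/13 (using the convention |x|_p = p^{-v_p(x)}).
|10/13|_2 = 1/2

Step 1 — compute v_2(x) by factoring powers of 2 out of the numerator and denominator: v_2(10/13) = 1. Step 2 — apply |x|_p = p^{-v_p(x)} = 2^{-1} = 1/2.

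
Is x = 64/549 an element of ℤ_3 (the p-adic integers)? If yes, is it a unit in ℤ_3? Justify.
x ∉ ℤ_3 (v_3(x) = -2 < 0)

ℤ_3 = {x ∈ ℚ_3 : v_3(x) ≥ 0} and ℤ_3^× = {x ∈ ℤ_3 : v_3(x) = 0}. Here v_3(64/549) = v_3(num) − v_3(den) = -2; compare against these criteria.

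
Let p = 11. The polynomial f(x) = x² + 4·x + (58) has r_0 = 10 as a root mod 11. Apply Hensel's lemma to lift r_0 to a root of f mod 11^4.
r_3 = 4751 (mod 14641)

Hensel: r_{i+1} = r_i − f(r_i)·(f′(r_i))^{-1} mod 11^{i+2}, f′(x) = 2x + 4. Iterate:
  r_0 = 10 (mod 11)
  r_1 = 32 (mod 121)
  r_2 = 758 (mod 1331)
  r_3 = 4751 (mod 14641)
Final: r = 4751 satisfies f(r) ≡ 0 mod 11^4.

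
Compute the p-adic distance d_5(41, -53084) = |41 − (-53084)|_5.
d_5(41, -53084) = 1/3125

Step 1 — x − y = 41 − (-53084) = 53125. Step 2 — v_5(53125) = 5 (factor: 53125 = (5^5 · 17); the sign does not affect v_p). Step 3 — |x − y|_5 = 5^{-5} = 1/3125.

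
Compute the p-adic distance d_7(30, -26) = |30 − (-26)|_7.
d_7(30, -26) = 1/7

Step 1 — x − y = 30 − (-26) = 56. Step 2 — v_7(56) = 1 (factor: 56 = (7^1 · 8); the sign does not affect v_p). Step 3 — |x − y|_7 = 7^{-1} = 1/7.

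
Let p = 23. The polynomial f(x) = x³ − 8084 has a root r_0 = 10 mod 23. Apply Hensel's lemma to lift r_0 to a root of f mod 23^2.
r_1 = 217 (mod 529)

Hensel: r_{i+1} = r_i − f(r_i)/f′(r_i) mod 23^{i+2}, where f′(x) = 3x². Iterate:
  r_0 = 10 (mod 23)
  r_1 = 217 (mod 529)
Final: r = 217 with f(r) ≡ 0 mod 23^2.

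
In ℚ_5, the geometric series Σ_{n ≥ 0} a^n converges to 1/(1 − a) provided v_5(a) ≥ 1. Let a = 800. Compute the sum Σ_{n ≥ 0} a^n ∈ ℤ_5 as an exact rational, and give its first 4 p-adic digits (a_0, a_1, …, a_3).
Σ a^n = 1/(1 − a) = -1/799;  first 4 digits = (1, 0, 2, 1)

v_5(a) = 2 ≥ 1, so the series converges in ℤ_5 to 1/(1 − a) = 1/(1 − 800) = -1/799. Expand this rational in ℤ_5: compute digits iteratively via d_i = x_i mod 5, x_{i+1} = (x_i − d_i)/5. The first 4 digits are (1, 0, 2, 1).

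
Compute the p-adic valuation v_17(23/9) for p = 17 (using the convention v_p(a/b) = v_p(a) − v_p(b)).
v_17(23/9) = 0

Factor powers of 17 from the numerator and denominator of the reduced fraction: 23 = 17^0 · 23 and 9 = 17^0 · 9. Apply v_p(a/b) = v_p(a) − v_p(b): v_17(23/9) = 0 − 0 = 0.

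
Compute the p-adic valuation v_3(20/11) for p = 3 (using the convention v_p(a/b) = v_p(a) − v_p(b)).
v_3(20/11) = 0

Factor powers of 3 from the numerator and denominator of the reduced fraction: 20 = 3^0 · 20 and 11 = 3^0 · 11. Apply v_p(a/b) = v_p(a) − v_p(b): v_3(20/11) = 0 − 0 = 0.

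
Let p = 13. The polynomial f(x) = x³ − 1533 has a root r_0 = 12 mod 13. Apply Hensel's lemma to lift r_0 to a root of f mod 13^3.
r_2 = 285 (mod 2197)

Hensel: r_{i+1} = r_i − f(r_i)/f′(r_i) mod 13^{i+2}, where f′(x) = 3x². Iterate:
  r_0 = 12 (mod 13)
  r_1 = 116 (mod 169)
  r_2 = 285 (mod 2197)
Final: r = 285 with f(r) ≡ 0 mod 13^3.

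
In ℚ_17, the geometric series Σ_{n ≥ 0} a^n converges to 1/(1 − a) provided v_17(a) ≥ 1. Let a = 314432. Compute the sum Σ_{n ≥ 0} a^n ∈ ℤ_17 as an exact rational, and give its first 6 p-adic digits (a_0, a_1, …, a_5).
Σ a^n = 1/(1 − a) = -1/314431;  first 6 digits = (1, 0, 0, 13, 3, 0)

v_17(a) = 3 ≥ 1, so the series converges in ℤ_17 to 1/(1 − a) = 1/(1 − 314432) = -1/314431. Expand this rational in ℤ_17: compute digits iteratively via d_i = x_i mod 17, x_{i+1} = (x_i − d_i)/17. The first 6 digits are (1, 0, 0, 13, 3, 0).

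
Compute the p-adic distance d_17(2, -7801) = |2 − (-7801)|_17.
d_17(2, -7801) = 1/289

Step 1 — x − y = 2 − (-7801) = 7803. Step 2 — v_17(7803) = 2 (factor: 7803 = (17^2 · 27); the sign does not affect v_p). Step 3 — |x − y|_17 = 17^{-2} = 1/289.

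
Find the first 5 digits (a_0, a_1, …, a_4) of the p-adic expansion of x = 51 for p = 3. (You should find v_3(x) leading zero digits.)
(a_0, …, a_4) = (0, 2, 2, 1, 0)

v_3(51) = 1, so a_0 = ... = a_0 = 0. Factor out: x = 3^1 · u with u = 17 a unit in ℤ_3. Expand u iteratively via a_{v+i} = u_i mod 3, u_{i+1} = (u_i − a_{v+i})/3:
  u_0 = 17;  a_1 = 2;  u_1 = (u_0 − 2)/3 = 5
  u_1 = 5;  a_2 = 2;  u_2 = (u_1 − 2)/3 = 1
  u_2 = 1;  a_3 = 1;  u_3 = (u_2 − 1)/3 = 0
  u_3 = 0;  a_4 = 0;  u_4 = (u_3 − 0)/3 = 0
Digits: (0, 2, 2, 1, 0).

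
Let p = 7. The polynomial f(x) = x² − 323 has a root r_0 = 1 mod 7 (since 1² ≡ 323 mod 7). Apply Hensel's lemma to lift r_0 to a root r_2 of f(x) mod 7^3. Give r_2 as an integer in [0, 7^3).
r_2 = 64 (mod 343)

Hensel's recurrence: r_{i+1} = r_i − f(r_i)·(f′(r_i))^{-1} mod 7^{i+2}, with f′(x) = 2x. Iterate:
  r_0 = 1 (mod 7)
  r_1 = 15 (mod 49)
  r_2 = 64 (mod 343)
Final: r_2 = 64, and one checks f(r_2) ≡ 0 mod 7^3.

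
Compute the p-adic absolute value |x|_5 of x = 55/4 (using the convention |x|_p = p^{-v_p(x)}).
|55/4|_5 = 1/5

Step 1 — compute v_5(x) by factoring powers of 5 out of the numerator and denominator: v_5(55/4) = 1. Step 2 — apply |x|_p = p^{-v_p(x)} = 5^{-1} = 1/5.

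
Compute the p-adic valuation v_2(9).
v_2(9) = 0

v_2(n) is the largest exponent k such that 2^k divides n. Factor out: 9 = 2^0 · 9. (Sign doesn't affect v_p.) So v_2(9) = 0.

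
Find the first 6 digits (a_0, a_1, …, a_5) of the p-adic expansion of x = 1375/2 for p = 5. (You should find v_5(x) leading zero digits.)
(a_0, …, a_5) = (0, 0, 0, 3, 3, 2)

v_5(1375/2) = 3, so a_0 = ... = a_2 = 0. Factor out: x = 5^3 · u with u = 11/2 a unit in ℤ_5. Expand u iteratively via a_{v+i} = u_i mod 5, u_{i+1} = (u_i − a_{v+i})/5:
  u_0 = 11/2;  a_3 = 3;  u_1 = (u_0 − 3)/5 = 1/2
  u_1 = 1/2;  a_4 = 3;  u_2 = (u_1 − 3)/5 = -1/2
  u_2 = -1/2;  a_5 = 2;  u_3 = (u_2 − 2)/5 = -1/2
Digits: (0, 0, 0, 3, 3, 2).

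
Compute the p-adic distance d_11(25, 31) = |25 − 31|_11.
d_11(25, 31) = 1

Step 1 — x − y = 25 − 31 = -6. Step 2 — v_11(-6) = 0 (factor: -6 = −(11^0 · 6); the sign does not affect v_p). Step 3 — |x − y|_11 = 11^{0} = 1.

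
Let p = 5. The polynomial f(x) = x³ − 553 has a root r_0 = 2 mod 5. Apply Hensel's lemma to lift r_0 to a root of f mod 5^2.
r_1 = 12 (mod 25)

Hensel: r_{i+1} = r_i − f(r_i)/f′(r_i) mod 5^{i+2}, where f′(x) = 3x². Iterate:
  r_0 = 2 (mod 5)
  r_1 = 12 (mod 25)
Final: r = 12 with f(r) ≡ 0 mod 5^2.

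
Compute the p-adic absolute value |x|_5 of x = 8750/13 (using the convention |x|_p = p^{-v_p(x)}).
|8750/13|_5 = 1/625

Step 1 — compute v_5(x) by factoring powers of 5 out of the numerator and denominator: v_5(8750/13) = 4. Step 2 — apply |x|_p = p^{-v_p(x)} = 5^{-4} = 1/625.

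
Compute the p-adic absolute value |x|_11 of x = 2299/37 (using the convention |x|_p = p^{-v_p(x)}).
|2299/37|_11 = 1/121

Step 1 — compute v_11(x) by factoring powers of 11 out of the numerator and denominator: v_11(2299/37) = 2. Step 2 — apply |x|_p = p^{-v_p(x)} = 11^{-2} = 1/121.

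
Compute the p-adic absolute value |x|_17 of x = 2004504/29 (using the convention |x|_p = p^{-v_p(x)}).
|2004504/29|_17 = 1/83521

Step 1 — compute v_17(x) by factoring powers of 17 out of the numerator and denominator: v_17(2004504/29) = 4. Step 2 — apply |x|_p = p^{-v_p(x)} = 17^{-4} = 1/83521.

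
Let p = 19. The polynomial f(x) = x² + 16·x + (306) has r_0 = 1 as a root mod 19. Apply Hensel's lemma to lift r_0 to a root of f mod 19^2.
r_1 = 324 (mod 361)

Hensel: r_{i+1} = r_i − f(r_i)·(f′(r_i))^{-1} mod 19^{i+2}, f′(x) = 2x + 16. Iterate:
  r_0 = 1 (mod 19)
  r_1 = 324 (mod 361)
Final: r = 324 satisfies f(r) ≡ 0 mod 19^2.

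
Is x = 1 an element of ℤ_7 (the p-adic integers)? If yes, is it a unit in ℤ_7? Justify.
x ∈ ℤ_7^× (unit); v_7(x) = 0

ℤ_7 = {x ∈ ℚ_7 : v_7(x) ≥ 0} and ℤ_7^× = {x ∈ ℤ_7 : v_7(x) = 0}. Here v_7(1) = v_7(num) − v_7(den) = 0; compare against these criteria.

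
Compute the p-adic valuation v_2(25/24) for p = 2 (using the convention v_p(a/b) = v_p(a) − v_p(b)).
v_2(25/24) = -3

Factor powers of 2 from the numerator and denominator of the reduced fraction: 25 = 2^0 · 25 and 24 = 2^3 · 3. Apply v_p(a/b) = v_p(a) − v_p(b): v_2(25/24) = 0 − 3 = -3.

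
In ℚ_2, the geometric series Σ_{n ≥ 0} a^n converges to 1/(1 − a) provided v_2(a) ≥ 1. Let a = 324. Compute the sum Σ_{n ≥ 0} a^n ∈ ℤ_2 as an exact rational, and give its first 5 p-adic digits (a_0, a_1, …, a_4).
Σ a^n = 1/(1 − a) = -1/323;  first 5 digits = (1, 0, 1, 0, 1)

v_2(a) = 2 ≥ 1, so the series converges in ℤ_2 to 1/(1 − a) = 1/(1 − 324) = -1/323. Expand this rational in ℤ_2: compute digits iteratively via d_i = x_i mod 2, x_{i+1} = (x_i − d_i)/2. The first 5 digits are (1, 0, 1, 0, 1).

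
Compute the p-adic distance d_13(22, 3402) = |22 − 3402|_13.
d_13(22, 3402) = 1/169

Step 1 — x − y = 22 − 3402 = -3380. Step 2 — v_13(-3380) = 2 (factor: -3380 = −(13^2 · 20); the sign does not affect v_p). Step 3 — |x − y|_13 = 13^{-2} = 1/169.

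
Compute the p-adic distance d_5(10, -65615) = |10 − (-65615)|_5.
d_5(10, -65615) = 1/3125

Step 1 — x − y = 10 − (-65615) = 65625. Step 2 — v_5(65625) = 5 (factor: 65625 = (5^5 · 21); the sign does not affect v_p). Step 3 — |x − y|_5 = 5^{-5} = 1/3125.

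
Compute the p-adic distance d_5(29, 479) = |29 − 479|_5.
d_5(29, 479) = 1/25

Step 1 — x − y = 29 − 479 = -450. Step 2 — v_5(-450) = 2 (factor: -450 = −(5^2 · 18); the sign does not affect v_p). Step 3 — |x − y|_5 = 5^{-2} = 1/25.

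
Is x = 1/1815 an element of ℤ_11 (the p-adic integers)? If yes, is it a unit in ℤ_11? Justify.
x ∉ ℤ_11 (v_11(x) = -2 < 0)

ℤ_11 = {x ∈ ℚ_11 : v_11(x) ≥ 0} and ℤ_11^× = {x ∈ ℤ_11 : v_11(x) = 0}. Here v_11(1/1815) = v_11(num) − v_11(den) = -2; compare against these criteria.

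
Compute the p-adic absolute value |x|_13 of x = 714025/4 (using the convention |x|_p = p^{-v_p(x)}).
|714025/4|_13 = 1/28561

Step 1 — compute v_13(x) by factoring powers of 13 out of the numerator and denominator: v_13(714025/4) = 4. Step 2 — apply |x|_p = p^{-v_p(x)} = 13^{-4} = 1/28561.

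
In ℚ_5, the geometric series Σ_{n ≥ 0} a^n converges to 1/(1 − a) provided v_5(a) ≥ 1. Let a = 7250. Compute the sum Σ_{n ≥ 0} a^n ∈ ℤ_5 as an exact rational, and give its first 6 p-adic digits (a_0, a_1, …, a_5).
Σ a^n = 1/(1 − a) = -1/7249;  first 6 digits = (1, 0, 0, 3, 1, 2)

v_5(a) = 3 ≥ 1, so the series converges in ℤ_5 to 1/(1 − a) = 1/(1 − 7250) = -1/7249. Expand this rational in ℤ_5: compute digits iteratively via d_i = x_i mod 5, x_{i+1} = (x_i − d_i)/5. The first 6 digits are (1, 0, 0, 3, 1, 2).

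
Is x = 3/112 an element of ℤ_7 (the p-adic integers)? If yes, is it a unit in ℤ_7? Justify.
x ∉ ℤ_7 (v_7(x) = -1 < 0)

ℤ_7 = {x ∈ ℚ_7 : v_7(x) ≥ 0} and ℤ_7^× = {x ∈ ℤ_7 : v_7(x) = 0}. Here v_7(3/112) = v_7(num) − v_7(den) = -1; compare against these criteria.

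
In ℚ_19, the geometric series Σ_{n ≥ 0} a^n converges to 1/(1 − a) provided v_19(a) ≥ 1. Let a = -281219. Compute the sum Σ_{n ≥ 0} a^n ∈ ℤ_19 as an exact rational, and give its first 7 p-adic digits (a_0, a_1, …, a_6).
Σ a^n = 1/(1 − a) = 1/281220;  first 7 digits = (1, 0, 0, 16, 16, 18, 8)

v_19(a) = 3 ≥ 1, so the series converges in ℤ_19 to 1/(1 − a) = 1/(1 − (-281219)) = 1/281220. Expand this rational in ℤ_19: compute digits iteratively via d_i = x_i mod 19, x_{i+1} = (x_i − d_i)/19. The first 7 digits are (1, 0, 0, 16, 16, 18, 8).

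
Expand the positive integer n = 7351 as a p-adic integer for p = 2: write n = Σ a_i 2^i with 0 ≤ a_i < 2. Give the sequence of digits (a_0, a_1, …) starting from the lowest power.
(a_0, a_1, …) = (1, 1, 1, 0, 1, 1, 0, 1, 0, 0, 1, 1, 1)

Repeated division by 2 gives the digits low-to-high: 7351 = 1 + 1·2^1 + 1·2^2 + 1·2^4 + 1·2^5 + 1·2^7 + 1·2^10 + 1·2^11 + 1·2^12. Digit sequence: (1, 1, 1, 0, 1, 1, 0, 1, 0, 0, 1, 1, 1).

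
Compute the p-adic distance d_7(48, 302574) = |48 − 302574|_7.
d_7(48, 302574) = 1/16807

Step 1 — x − y = 48 − 302574 = -302526. Step 2 — v_7(-302526) = 5 (factor: -302526 = −(7^5 · 18); the sign does not affect v_p). Step 3 — |x − y|_7 = 7^{-5} = 1/16807.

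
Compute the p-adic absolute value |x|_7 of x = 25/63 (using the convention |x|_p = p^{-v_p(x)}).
|25/63|_7 = 7

Step 1 — compute v_7(x) by factoring powers of 7 out of the numerator and denominator: v_7(25/63) = -1. Step 2 — apply |x|_p = p^{-v_p(x)} = 7^{1} = 7.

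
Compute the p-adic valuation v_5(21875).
v_5(21875) = 5

v_5(n) is the largest exponent k such that 5^k divides n. Factor out: 21875 = 5^5 · 7. (Sign doesn't affect v_p.) So v_5(21875) = 5.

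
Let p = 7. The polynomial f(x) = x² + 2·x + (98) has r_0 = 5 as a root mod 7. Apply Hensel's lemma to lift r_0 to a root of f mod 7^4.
r_3 = 47 (mod 2401)

Hensel: r_{i+1} = r_i − f(r_i)·(f′(r_i))^{-1} mod 7^{i+2}, f′(x) = 2x + 2. Iterate:
  r_0 = 5 (mod 7)
  r_1 = 47 (mod 49)
  r_2 = 47 (mod 343)
  r_3 = 47 (mod 2401)
Final: r = 47 satisfies f(r) ≡ 0 mod 7^4.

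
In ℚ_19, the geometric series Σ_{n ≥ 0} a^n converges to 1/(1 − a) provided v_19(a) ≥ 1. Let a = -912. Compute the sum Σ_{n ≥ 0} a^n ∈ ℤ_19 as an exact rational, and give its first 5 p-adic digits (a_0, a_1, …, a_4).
Σ a^n = 1/(1 − a) = 1/913;  first 5 digits = (1, 9, 2, 14, 5)

v_19(a) = 1 ≥ 1, so the series converges in ℤ_19 to 1/(1 − a) = 1/(1 − (-912)) = 1/913. Expand this rational in ℤ_19: compute digits iteratively via d_i = x_i mod 19, x_{i+1} = (x_i − d_i)/19. The first 5 digits are (1, 9, 2, 14, 5).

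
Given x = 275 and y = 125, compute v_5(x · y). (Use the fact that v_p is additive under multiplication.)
v_5(34375) = 5

v_p(x) = 2 (factor: 275 = 5^2 · 11); v_p(y) = 3 (factor: 125 = 5^3 · 1). Additivity: v_p(xy) = v_p(x) + v_p(y) = 2 + 3 = 5. (Direct check: xy = 34375 = 5^5 · (11).)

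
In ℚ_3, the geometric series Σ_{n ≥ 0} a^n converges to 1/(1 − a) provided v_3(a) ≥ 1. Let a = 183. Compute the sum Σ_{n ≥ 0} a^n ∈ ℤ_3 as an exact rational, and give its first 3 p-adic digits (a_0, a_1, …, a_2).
Σ a^n = 1/(1 − a) = -1/182;  first 3 digits = (1, 1, 0)

v_3(a) = 1 ≥ 1, so the series converges in ℤ_3 to 1/(1 − a) = 1/(1 − 183) = -1/182. Expand this rational in ℤ_3: compute digits iteratively via d_i = x_i mod 3, x_{i+1} = (x_i − d_i)/3. The first 3 digits are (1, 1, 0).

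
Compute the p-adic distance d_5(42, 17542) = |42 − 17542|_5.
d_5(42, 17542) = 1/625

Step 1 — x − y = 42 − 17542 = -17500. Step 2 — v_5(-17500) = 4 (factor: -17500 = −(5^4 · 28); the sign does not affect v_p). Step 3 — |x − y|_5 = 5^{-4} = 1/625.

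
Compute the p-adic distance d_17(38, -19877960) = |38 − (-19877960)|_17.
d_17(38, -19877960) = 1/1419857

Step 1 — x − y = 38 − (-19877960) = 19877998. Step 2 — v_17(19877998) = 5 (factor: 19877998 = (17^5 · 14); the sign does not affect v_p). Step 3 — |x − y|_17 = 17^{-5} = 1/1419857.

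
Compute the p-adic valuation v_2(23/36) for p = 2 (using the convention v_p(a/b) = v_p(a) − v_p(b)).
v_2(23/36) = -2

Factor powers of 2 from the numerator and denominator of the reduced fraction: 23 = 2^0 · 23 and 36 = 2^2 · 9. Apply v_p(a/b) = v_p(a) − v_p(b): v_2(23/36) = 0 − 2 = -2.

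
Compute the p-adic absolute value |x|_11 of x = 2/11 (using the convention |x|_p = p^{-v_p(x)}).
|2/11|_11 = 11

Step 1 — compute v_11(x) by factoring powers of 11 out of the numerator and denominator: v_11(2/11) = -1. Step 2 — apply |x|_p = p^{-v_p(x)} = 11^{1} = 11.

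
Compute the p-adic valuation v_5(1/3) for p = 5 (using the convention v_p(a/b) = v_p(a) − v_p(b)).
v_5(1/3) = 0

Factor powers of 5 from the numerator and denominator of the reduced fraction: 1 = 5^0 · 1 and 3 = 5^0 · 3. Apply v_p(a/b) = v_p(a) − v_p(b): v_5(1/3) = 0 − 0 = 0.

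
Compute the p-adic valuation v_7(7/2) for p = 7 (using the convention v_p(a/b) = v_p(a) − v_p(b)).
v_7(7/2) = 1

Factor powers of 7 from the numerator and denominator of the reduced fraction: 7 = 7^1 · 1 and 2 = 7^0 · 2. Apply v_p(a/b) = v_p(a) − v_p(b): v_7(7/2) = 1 − 0 = 1.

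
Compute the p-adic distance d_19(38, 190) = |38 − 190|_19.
d_19(38, 190) = 1/19

Step 1 — x − y = 38 − 190 = -152. Step 2 — v_19(-152) = 1 (factor: -152 = −(19^1 · 8); the sign does not affect v_p). Step 3 — |x − y|_19 = 19^{-1} = 1/19.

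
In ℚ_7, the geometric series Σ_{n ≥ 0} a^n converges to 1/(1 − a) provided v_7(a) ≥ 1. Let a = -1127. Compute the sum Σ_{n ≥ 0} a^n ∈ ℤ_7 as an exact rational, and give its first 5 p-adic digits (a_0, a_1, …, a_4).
Σ a^n = 1/(1 − a) = 1/1128;  first 5 digits = (1, 0, 5, 3, 3)

v_7(a) = 2 ≥ 1, so the series converges in ℤ_7 to 1/(1 − a) = 1/(1 − (-1127)) = 1/1128. Expand this rational in ℤ_7: compute digits iteratively via d_i = x_i mod 7, x_{i+1} = (x_i − d_i)/7. The first 5 digits are (1, 0, 5, 3, 3).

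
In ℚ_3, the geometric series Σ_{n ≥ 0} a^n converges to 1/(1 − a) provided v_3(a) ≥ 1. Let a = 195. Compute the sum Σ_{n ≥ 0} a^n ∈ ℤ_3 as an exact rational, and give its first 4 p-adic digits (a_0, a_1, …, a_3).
Σ a^n = 1/(1 − a) = -1/194;  first 4 digits = (1, 2, 1, 1)

v_3(a) = 1 ≥ 1, so the series converges in ℤ_3 to 1/(1 − a) = 1/(1 − 195) = -1/194. Expand this rational in ℤ_3: compute digits iteratively via d_i = x_i mod 3, x_{i+1} = (x_i − d_i)/3. The first 4 digits are (1, 2, 1, 1).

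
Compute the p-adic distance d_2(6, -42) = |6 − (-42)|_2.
d_2(6, -42) = 1/16

Step 1 — x − y = 6 − (-42) = 48. Step 2 — v_2(48) = 4 (factor: 48 = (2^4 · 3); the sign does not affect v_p). Step 3 — |x − y|_2 = 2^{-4} = 1/16.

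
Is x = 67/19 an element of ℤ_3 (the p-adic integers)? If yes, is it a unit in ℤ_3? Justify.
x ∈ ℤ_3^× (unit); v_3(x) = 0

ℤ_3 = {x ∈ ℚ_3 : v_3(x) ≥ 0} and ℤ_3^× = {x ∈ ℤ_3 : v_3(x) = 0}. Here v_3(67/19) = v_3(num) − v_3(den) = 0; compare against these criteria.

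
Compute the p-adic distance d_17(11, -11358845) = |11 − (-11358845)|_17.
d_17(11, -11358845) = 1/1419857

Step 1 — x − y = 11 − (-11358845) = 11358856. Step 2 — v_17(11358856) = 5 (factor: 11358856 = (17^5 · 8); the sign does not affect v_p). Step 3 — |x − y|_17 = 17^{-5} = 1/1419857.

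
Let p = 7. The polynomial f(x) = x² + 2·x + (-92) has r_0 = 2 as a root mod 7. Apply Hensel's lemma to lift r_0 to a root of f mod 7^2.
r_1 = 16 (mod 49)

Hensel: r_{i+1} = r_i − f(r_i)·(f′(r_i))^{-1} mod 7^{i+2}, f′(x) = 2x + 2. Iterate:
  r_0 = 2 (mod 7)
  r_1 = 16 (mod 49)
Final: r = 16 satisfies f(r) ≡ 0 mod 7^2.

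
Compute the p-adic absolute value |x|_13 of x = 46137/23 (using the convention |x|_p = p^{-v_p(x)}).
|46137/23|_13 = 1/2197

Step 1 — compute v_13(x) by factoring powers of 13 out of the numerator and denominator: v_13(46137/23) = 3. Step 2 — apply |x|_p = p^{-v_p(x)} = 13^{-3} = 1/2197.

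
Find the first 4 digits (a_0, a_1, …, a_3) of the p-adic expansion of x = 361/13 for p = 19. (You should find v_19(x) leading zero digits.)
(a_0, …, a_3) = (0, 0, 3, 13)

v_19(361/13) = 2, so a_0 = ... = a_1 = 0. Factor out: x = 19^2 · u with u = 1/13 a unit in ℤ_19. Expand u iteratively via a_{v+i} = u_i mod 19, u_{i+1} = (u_i − a_{v+i})/19:
  u_0 = 1/13;  a_2 = 3;  u_1 = (u_0 − 3)/19 = -2/13
  u_1 = -2/13;  a_3 = 13;  u_2 = (u_1 − 13)/19 = -9/13
Digits: (0, 0, 3, 13).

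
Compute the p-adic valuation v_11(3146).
v_11(3146) = 2

v_11(n) is the largest exponent k such that 11^k divides n. Factor out: 3146 = 11^2 · 26. (Sign doesn't affect v_p.) So v_11(3146) = 2.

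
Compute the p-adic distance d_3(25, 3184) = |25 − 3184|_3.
d_3(25, 3184) = 1/243

Step 1 — x − y = 25 − 3184 = -3159. Step 2 — v_3(-3159) = 5 (factor: -3159 = −(3^5 · 13); the sign does not affect v_p). Step 3 — |x − y|_3 = 3^{-5} = 1/243.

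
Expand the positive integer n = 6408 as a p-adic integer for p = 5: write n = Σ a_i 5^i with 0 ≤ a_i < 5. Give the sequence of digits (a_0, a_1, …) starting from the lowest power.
(a_0, a_1, …) = (3, 1, 1, 1, 0, 2)

Repeated division by 5 gives the digits low-to-high: 6408 = 3 + 1·5^1 + 1·5^2 + 1·5^3 + 2·5^5. Digit sequence: (3, 1, 1, 1, 0, 2).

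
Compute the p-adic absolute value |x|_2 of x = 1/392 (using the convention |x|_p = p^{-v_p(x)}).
|1/392|_2 = 8

Step 1 — compute v_2(x) by factoring powers of 2 out of the numerator and denominator: v_2(1/392) = -3. Step 2 — apply |x|_p = p^{-v_p(x)} = 2^{3} = 8.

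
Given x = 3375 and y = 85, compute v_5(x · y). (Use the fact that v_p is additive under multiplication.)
v_5(286875) = 4

v_p(x) = 3 (factor: 3375 = 5^3 · 27); v_p(y) = 1 (factor: 85 = 5^1 · 17). Additivity: v_p(xy) = v_p(x) + v_p(y) = 3 + 1 = 4. (Direct check: xy = 286875 = 5^4 · (459).)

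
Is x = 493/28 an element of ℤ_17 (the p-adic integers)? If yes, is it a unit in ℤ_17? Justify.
x ∈ ℤ_17 but not a unit; v_17(x) = 1 > 0

ℤ_17 = {x ∈ ℚ_17 : v_17(x) ≥ 0} and ℤ_17^× = {x ∈ ℤ_17 : v_17(x) = 0}. Here v_17(493/28) = v_17(num) − v_17(den) = 1; compare against these criteria.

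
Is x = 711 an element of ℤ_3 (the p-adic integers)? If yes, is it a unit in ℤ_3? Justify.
x ∈ ℤ_3 but not a unit; v_3(x) = 2 > 0

ℤ_3 = {x ∈ ℚ_3 : v_3(x) ≥ 0} and ℤ_3^× = {x ∈ ℤ_3 : v_3(x) = 0}. Here v_3(711) = v_3(num) − v_3(den) = 2; compare against these criteria.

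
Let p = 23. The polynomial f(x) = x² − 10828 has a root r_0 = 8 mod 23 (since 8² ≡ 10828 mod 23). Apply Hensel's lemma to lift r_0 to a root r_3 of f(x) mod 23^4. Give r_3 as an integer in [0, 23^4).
r_3 = 41546 (mod 279841)

Hensel's recurrence: r_{i+1} = r_i − f(r_i)·(f′(r_i))^{-1} mod 23^{i+2}, with f′(x) = 2x. Iterate:
  r_0 = 8 (mod 23)
  r_1 = 284 (mod 529)
  r_2 = 5045 (mod 12167)
  r_3 = 41546 (mod 279841)
Final: r_3 = 41546, and one checks f(r_3) ≡ 0 mod 23^4.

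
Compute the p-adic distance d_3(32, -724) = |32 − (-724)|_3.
d_3(32, -724) = 1/27

Step 1 — x − y = 32 − (-724) = 756. Step 2 — v_3(756) = 3 (factor: 756 = (3^3 · 28); the sign does not affect v_p). Step 3 — |x − y|_3 = 3^{-3} = 1/27.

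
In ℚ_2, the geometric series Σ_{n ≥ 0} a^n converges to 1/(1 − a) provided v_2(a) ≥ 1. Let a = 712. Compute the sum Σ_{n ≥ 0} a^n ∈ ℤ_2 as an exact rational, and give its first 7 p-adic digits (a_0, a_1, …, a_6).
Σ a^n = 1/(1 − a) = -1/711;  first 7 digits = (1, 0, 0, 1, 0, 0, 0)

v_2(a) = 3 ≥ 1, so the series converges in ℤ_2 to 1/(1 − a) = 1/(1 − 712) = -1/711. Expand this rational in ℤ_2: compute digits iteratively via d_i = x_i mod 2, x_{i+1} = (x_i − d_i)/2. The first 7 digits are (1, 0, 0, 1, 0, 0, 0).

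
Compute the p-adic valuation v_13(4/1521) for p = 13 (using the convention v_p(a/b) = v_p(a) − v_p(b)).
v_13(4/1521) = -2

Factor powers of 13 from the numerator and denominator of the reduced fraction: 4 = 13^0 · 4 and 1521 = 13^2 · 9. Apply v_p(a/b) = v_p(a) − v_p(b): v_13(4/1521) = 0 − 2 = -2.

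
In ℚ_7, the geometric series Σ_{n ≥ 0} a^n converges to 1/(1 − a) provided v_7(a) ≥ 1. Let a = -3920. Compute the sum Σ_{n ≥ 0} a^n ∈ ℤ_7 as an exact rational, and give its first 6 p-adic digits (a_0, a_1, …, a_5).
Σ a^n = 1/(1 − a) = 1/3921;  first 6 digits = (1, 0, 4, 2, 0, 4)

v_7(a) = 2 ≥ 1, so the series converges in ℤ_7 to 1/(1 − a) = 1/(1 − (-3920)) = 1/3921. Expand this rational in ℤ_7: compute digits iteratively via d_i = x_i mod 7, x_{i+1} = (x_i − d_i)/7. The first 6 digits are (1, 0, 4, 2, 0, 4).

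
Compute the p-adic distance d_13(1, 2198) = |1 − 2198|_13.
d_13(1, 2198) = 1/2197

Step 1 — x − y = 1 − 2198 = -2197. Step 2 — v_13(-2197) = 3 (factor: -2197 = −(13^3 · 1); the sign does not affect v_p). Step 3 — |x − y|_13 = 13^{-3} = 1/2197.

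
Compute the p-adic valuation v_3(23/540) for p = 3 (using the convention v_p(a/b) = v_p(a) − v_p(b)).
v_3(23/540) = -3

Factor powers of 3 from the numerator and denominator of the reduced fraction: 23 = 3^0 · 23 and 540 = 3^3 · 20. Apply v_p(a/b) = v_p(a) − v_p(b): v_3(23/540) = 0 − 3 = -3.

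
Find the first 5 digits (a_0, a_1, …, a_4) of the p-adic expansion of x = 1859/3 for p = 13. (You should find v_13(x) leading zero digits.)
(a_0, …, a_4) = (0, 0, 8, 4, 4)

v_13(1859/3) = 2, so a_0 = ... = a_1 = 0. Factor out: x = 13^2 · u with u = 11/3 a unit in ℤ_13. Expand u iteratively via a_{v+i} = u_i mod 13, u_{i+1} = (u_i − a_{v+i})/13:
  u_0 = 11/3;  a_2 = 8;  u_1 = (u_0 − 8)/13 = -1/3
  u_1 = -1/3;  a_3 = 4;  u_2 = (u_1 − 4)/13 = -1/3
  u_2 = -1/3;  a_4 = 4;  u_3 = (u_2 − 4)/13 = -1/3
Digits: (0, 0, 8, 4, 4).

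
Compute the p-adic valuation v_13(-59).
v_13(-59) = 0

v_13(n) is the largest exponent k such that 13^k divides n. Factor out: -59 = -13^0 · 59. (Sign doesn't affect v_p.) So v_13(-59) = 0.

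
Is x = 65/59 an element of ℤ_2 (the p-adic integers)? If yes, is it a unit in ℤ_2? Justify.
x ∈ ℤ_2^× (unit); v_2(x) = 0

ℤ_2 = {x ∈ ℚ_2 : v_2(x) ≥ 0} and ℤ_2^× = {x ∈ ℤ_2 : v_2(x) = 0}. Here v_2(65/59) = v_2(num) − v_2(den) = 0; compare against these criteria.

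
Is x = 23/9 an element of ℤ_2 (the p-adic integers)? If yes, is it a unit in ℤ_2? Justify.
x ∈ ℤ_2^× (unit); v_2(x) = 0

ℤ_2 = {x ∈ ℚ_2 : v_2(x) ≥ 0} and ℤ_2^× = {x ∈ ℤ_2 : v_2(x) = 0}. Here v_2(23/9) = v_2(num) − v_2(den) = 0; compare against these criteria.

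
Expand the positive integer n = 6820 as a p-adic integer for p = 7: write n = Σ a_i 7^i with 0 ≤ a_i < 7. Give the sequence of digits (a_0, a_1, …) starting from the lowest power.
(a_0, a_1, …) = (2, 1, 6, 5, 2)

Repeated division by 7 gives the digits low-to-high: 6820 = 2 + 1·7^1 + 6·7^2 + 5·7^3 + 2·7^4. Digit sequence: (2, 1, 6, 5, 2).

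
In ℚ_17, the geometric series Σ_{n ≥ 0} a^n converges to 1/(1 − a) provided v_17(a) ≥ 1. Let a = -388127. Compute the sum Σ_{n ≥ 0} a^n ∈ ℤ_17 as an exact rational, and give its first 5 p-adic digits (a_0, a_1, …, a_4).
Σ a^n = 1/(1 − a) = 1/388128;  first 5 digits = (1, 0, 0, 6, 12)

v_17(a) = 3 ≥ 1, so the series converges in ℤ_17 to 1/(1 − a) = 1/(1 − (-388127)) = 1/388128. Expand this rational in ℤ_17: compute digits iteratively via d_i = x_i mod 17, x_{i+1} = (x_i − d_i)/17. The first 5 digits are (1, 0, 0, 6, 12).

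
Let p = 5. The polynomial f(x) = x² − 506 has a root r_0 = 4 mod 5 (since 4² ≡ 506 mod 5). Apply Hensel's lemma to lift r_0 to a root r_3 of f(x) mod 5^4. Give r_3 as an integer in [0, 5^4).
r_3 = 484 (mod 625)

Hensel's recurrence: r_{i+1} = r_i − f(r_i)·(f′(r_i))^{-1} mod 5^{i+2}, with f′(x) = 2x. Iterate:
  r_0 = 4 (mod 5)
  r_1 = 9 (mod 25)
  r_2 = 109 (mod 125)
  r_3 = 484 (mod 625)
Final: r_3 = 484, and one checks f(r_3) ≡ 0 mod 5^4.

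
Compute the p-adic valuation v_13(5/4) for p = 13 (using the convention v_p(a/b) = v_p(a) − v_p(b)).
v_13(5/4) = 0

Factor powers of 13 from the numerator and denominator of the reduced fraction: 5 = 13^0 · 5 and 4 = 13^0 · 4. Apply v_p(a/b) = v_p(a) − v_p(b): v_13(5/4) = 0 − 0 = 0.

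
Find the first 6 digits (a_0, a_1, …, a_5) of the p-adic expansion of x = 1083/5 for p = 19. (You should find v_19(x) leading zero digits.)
(a_0, …, a_5) = (0, 0, 12, 7, 11, 7)

v_19(1083/5) = 2, so a_0 = ... = a_1 = 0. Factor out: x = 19^2 · u with u = 3/5 a unit in ℤ_19. Expand u iteratively via a_{v+i} = u_i mod 19, u_{i+1} = (u_i − a_{v+i})/19:
  u_0 = 3/5;  a_2 = 12;  u_1 = (u_0 − 12)/19 = -3/5
  u_1 = -3/5;  a_3 = 7;  u_2 = (u_1 − 7)/19 = -2/5
  u_2 = -2/5;  a_4 = 11;  u_3 = (u_2 − 11)/19 = -3/5
  u_3 = -3/5;  a_5 = 7;  u_4 = (u_3 − 7)/19 = -2/5
Digits: (0, 0, 12, 7, 11, 7).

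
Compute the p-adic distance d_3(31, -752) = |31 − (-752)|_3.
d_3(31, -752) = 1/27

Step 1 — x − y = 31 − (-752) = 783. Step 2 — v_3(783) = 3 (factor: 783 = (3^3 · 29); the sign does not affect v_p). Step 3 — |x − y|_3 = 3^{-3} = 1/27.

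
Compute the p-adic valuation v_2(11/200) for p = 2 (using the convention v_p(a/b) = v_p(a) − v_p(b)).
v_2(11/200) = -3

Factor powers of 2 from the numerator and denominator of the reduced fraction: 11 = 2^0 · 11 and 200 = 2^3 · 25. Apply v_p(a/b) = v_p(a) − v_p(b): v_2(11/200) = 0 − 3 = -3.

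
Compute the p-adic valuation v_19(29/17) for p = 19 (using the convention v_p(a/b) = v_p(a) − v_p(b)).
v_19(29/17) = 0

Factor powers of 19 from the numerator and denominator of the reduced fraction: 29 = 19^0 · 29 and 17 = 19^0 · 17. Apply v_p(a/b) = v_p(a) − v_p(b): v_19(29/17) = 0 − 0 = 0.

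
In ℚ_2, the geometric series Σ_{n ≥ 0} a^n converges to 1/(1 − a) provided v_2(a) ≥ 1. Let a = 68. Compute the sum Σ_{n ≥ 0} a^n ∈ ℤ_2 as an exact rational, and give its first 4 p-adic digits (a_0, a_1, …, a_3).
Σ a^n = 1/(1 − a) = -1/67;  first 4 digits = (1, 0, 1, 0)

v_2(a) = 2 ≥ 1, so the series converges in ℤ_2 to 1/(1 − a) = 1/(1 − 68) = -1/67. Expand this rational in ℤ_2: compute digits iteratively via d_i = x_i mod 2, x_{i+1} = (x_i − d_i)/2. The first 4 digits are (1, 0, 1, 0).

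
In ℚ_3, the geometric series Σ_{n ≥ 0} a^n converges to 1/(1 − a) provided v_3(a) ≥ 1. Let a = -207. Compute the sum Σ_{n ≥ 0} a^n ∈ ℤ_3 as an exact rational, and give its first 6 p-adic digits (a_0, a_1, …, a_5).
Σ a^n = 1/(1 − a) = 1/208;  first 6 digits = (1, 0, 1, 1, 1, 1)

v_3(a) = 2 ≥ 1, so the series converges in ℤ_3 to 1/(1 − a) = 1/(1 − (-207)) = 1/208. Expand this rational in ℤ_3: compute digits iteratively via d_i = x_i mod 3, x_{i+1} = (x_i − d_i)/3. The first 6 digits are (1, 0, 1, 1, 1, 1).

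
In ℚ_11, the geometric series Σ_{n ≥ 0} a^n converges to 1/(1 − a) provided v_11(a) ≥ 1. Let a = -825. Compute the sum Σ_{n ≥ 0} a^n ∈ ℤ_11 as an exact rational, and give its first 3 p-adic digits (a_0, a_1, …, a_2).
Σ a^n = 1/(1 − a) = 1/826;  first 3 digits = (1, 2, 8)

v_11(a) = 1 ≥ 1, so the series converges in ℤ_11 to 1/(1 − a) = 1/(1 − (-825)) = 1/826. Expand this rational in ℤ_11: compute digits iteratively via d_i = x_i mod 11, x_{i+1} = (x_i − d_i)/11. The first 3 digits are (1, 2, 8).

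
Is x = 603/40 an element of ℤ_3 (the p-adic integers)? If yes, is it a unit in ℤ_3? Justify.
x ∈ ℤ_3 but not a unit; v_3(x) = 2 > 0

ℤ_3 = {x ∈ ℚ_3 : v_3(x) ≥ 0} and ℤ_3^× = {x ∈ ℤ_3 : v_3(x) = 0}. Here v_3(603/40) = v_3(num) − v_3(den) = 2; compare against these criteria.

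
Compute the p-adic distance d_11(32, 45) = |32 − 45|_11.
d_11(32, 45) = 1

Step 1 — x − y = 32 − 45 = -13. Step 2 — v_11(-13) = 0 (factor: -13 = −(11^0 · 13); the sign does not affect v_p). Step 3 — |x − y|_11 = 11^{0} = 1.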